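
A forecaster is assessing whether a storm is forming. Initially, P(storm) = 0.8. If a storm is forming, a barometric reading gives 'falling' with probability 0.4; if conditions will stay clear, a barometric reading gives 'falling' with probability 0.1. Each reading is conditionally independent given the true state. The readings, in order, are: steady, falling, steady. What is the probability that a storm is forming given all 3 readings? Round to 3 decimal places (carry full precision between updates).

0.877

After 'steady': P(storm) = 0.6·0.8000 / (0.6·0.8000 + 0.9·0.2000) ≈ 0.7273
After 'falling': P(storm) = 0.4·0.7273 / (0.4·0.7273 + 0.1·0.2727) ≈ 0.9143
After 'steady': P(storm) = 0.6·0.9143 / (0.6·0.9143 + 0.9·0.0857) ≈ 0.8767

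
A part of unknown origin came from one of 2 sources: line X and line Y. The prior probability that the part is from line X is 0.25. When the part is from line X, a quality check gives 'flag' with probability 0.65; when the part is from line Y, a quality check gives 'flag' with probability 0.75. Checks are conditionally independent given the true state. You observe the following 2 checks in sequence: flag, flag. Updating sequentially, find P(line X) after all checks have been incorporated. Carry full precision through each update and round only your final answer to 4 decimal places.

Each posterior becomes the prior for the next update.
After 'flag': P(line X) = 0.65·0.2500 / (0.65·0.2500 + 0.75·0.7500) ≈ 0.2241
After 'flag': P(line X) = 0.65·0.2241 / (0.65·0.2241 + 0.75·0.7759) ≈ 0.2002

0.2002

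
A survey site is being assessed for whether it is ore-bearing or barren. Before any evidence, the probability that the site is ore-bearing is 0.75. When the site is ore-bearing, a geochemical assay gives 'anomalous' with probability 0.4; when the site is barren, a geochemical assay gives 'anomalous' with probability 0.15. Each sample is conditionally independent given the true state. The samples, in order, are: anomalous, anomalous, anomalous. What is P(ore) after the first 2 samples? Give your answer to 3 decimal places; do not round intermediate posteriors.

Each posterior becomes the prior for the next update.
After 'anomalous': P(ore) = 0.4·0.7500 / (0.4·0.7500 + 0.15·0.2500) ≈ 0.8889
After 'anomalous': P(ore) = 0.4·0.8889 / (0.4·0.8889 + 0.15·0.1111) ≈ 0.9552

0.955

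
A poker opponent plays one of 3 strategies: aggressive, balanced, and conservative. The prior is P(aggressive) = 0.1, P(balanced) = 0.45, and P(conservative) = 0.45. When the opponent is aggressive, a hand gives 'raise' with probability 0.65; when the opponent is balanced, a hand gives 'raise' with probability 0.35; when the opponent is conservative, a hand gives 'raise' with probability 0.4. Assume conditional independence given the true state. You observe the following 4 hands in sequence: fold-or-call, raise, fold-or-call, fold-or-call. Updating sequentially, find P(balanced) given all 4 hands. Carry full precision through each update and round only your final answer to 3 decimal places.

0.509

After 'fold-or-call': normaliser = 0.35·0.1000 + 0.65·0.4500 + 0.6·0.4500; P(aggressive) ≈ 0.0586, P(balanced) ≈ 0.4895, P(conservative) ≈ 0.4519
After 'raise': normaliser = 0.65·0.0586 + 0.35·0.4895 + 0.4·0.4519; P(aggressive) ≈ 0.0976, P(balanced) ≈ 0.4391, P(conservative) ≈ 0.4633
After 'fold-or-call': normaliser = 0.35·0.0976 + 0.65·0.4391 + 0.6·0.4633; P(aggressive) ≈ 0.0572, P(balanced) ≈ 0.4777, P(conservative) ≈ 0.4652
After 'fold-or-call': normaliser = 0.35·0.0572 + 0.65·0.4777 + 0.6·0.4652; P(aggressive) ≈ 0.0328, P(balanced) ≈ 0.5093, P(conservative) ≈ 0.4578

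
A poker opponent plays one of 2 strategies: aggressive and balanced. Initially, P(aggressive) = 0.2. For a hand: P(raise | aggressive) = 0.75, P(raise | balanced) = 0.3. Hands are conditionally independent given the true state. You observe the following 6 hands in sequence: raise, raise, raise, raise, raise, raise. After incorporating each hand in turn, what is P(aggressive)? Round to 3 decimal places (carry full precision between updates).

0.984

After 'raise': P(aggressive) = 0.75·0.2000 / (0.75·0.2000 + 0.3·0.8000) ≈ 0.3846
After 'raise': P(aggressive) = 0.75·0.3846 / (0.75·0.3846 + 0.3·0.6154) ≈ 0.6098
After 'raise': P(aggressive) = 0.75·0.6098 / (0.75·0.6098 + 0.3·0.3902) ≈ 0.7962
After 'raise': P(aggressive) = 0.75·0.7962 / (0.75·0.7962 + 0.3·0.2038) ≈ 0.9071
After 'raise': P(aggressive) = 0.75·0.9071 / (0.75·0.9071 + 0.3·0.0929) ≈ 0.9607
After 'raise': P(aggressive) = 0.75·0.9607 / (0.75·0.9607 + 0.3·0.0393) ≈ 0.9839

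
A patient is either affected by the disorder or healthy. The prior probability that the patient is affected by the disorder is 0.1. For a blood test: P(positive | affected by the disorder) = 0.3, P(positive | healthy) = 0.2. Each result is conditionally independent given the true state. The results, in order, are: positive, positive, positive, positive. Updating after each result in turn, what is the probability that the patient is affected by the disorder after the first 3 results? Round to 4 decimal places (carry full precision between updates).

0.2727

Apply Bayes' rule sequentially, carrying P(affected) forward.
After 'positive': P(affected) = 0.3·0.1000 / (0.3·0.1000 + 0.2·0.9000) ≈ 0.1429
After 'positive': P(affected) = 0.3·0.1429 / (0.3·0.1429 + 0.2·0.8571) ≈ 0.2000
After 'positive': P(affected) = 0.3·0.2000 / (0.3·0.2000 + 0.2·0.8000) ≈ 0.2727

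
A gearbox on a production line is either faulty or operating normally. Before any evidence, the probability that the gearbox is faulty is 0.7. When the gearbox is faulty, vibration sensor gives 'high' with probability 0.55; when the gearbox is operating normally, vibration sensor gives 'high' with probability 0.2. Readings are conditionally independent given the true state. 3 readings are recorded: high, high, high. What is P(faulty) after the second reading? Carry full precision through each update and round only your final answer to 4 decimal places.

0.9464

After 'high': P(faulty) = 0.55·0.7000 / (0.55·0.7000 + 0.2·0.3000) ≈ 0.8652
After 'high': P(faulty) = 0.55·0.8652 / (0.55·0.8652 + 0.2·0.1348) ≈ 0.9464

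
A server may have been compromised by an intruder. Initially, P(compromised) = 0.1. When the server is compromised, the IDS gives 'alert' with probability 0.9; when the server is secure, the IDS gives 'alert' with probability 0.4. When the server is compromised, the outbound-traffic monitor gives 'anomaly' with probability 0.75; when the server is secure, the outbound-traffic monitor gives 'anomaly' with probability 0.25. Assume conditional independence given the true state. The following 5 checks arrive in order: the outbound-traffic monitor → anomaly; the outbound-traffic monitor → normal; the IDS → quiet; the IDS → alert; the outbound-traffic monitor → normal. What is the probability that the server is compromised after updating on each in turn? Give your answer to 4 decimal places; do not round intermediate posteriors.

0.0137

After the outbound-traffic monitor='anomaly': P(compromised) = 0.75·0.1000 / (0.75·0.1000 + 0.25·0.9000) ≈ 0.2500
After the outbound-traffic monitor='normal': P(compromised) = 0.25·0.2500 / (0.25·0.2500 + 0.75·0.7500) ≈ 0.1000
After the IDS='quiet': P(compromised) = 0.1·0.1000 / (0.1·0.1000 + 0.6·0.9000) ≈ 0.0182
After the IDS='alert': P(compromised) = 0.9·0.0182 / (0.9·0.0182 + 0.4·0.9818) ≈ 0.0400
After the outbound-traffic monitor='normal': P(compromised) = 0.25·0.0400 / (0.25·0.0400 + 0.75·0.9600) ≈ 0.0137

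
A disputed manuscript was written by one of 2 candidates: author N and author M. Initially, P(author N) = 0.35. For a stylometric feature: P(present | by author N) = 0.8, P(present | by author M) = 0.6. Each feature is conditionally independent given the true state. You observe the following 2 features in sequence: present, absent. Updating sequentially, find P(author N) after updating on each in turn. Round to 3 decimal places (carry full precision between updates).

0.264

After 'present': P(author N) = 0.8·0.3500 / (0.8·0.3500 + 0.6·0.6500) ≈ 0.4179
After 'absent': P(author N) = 0.2·0.4179 / (0.2·0.4179 + 0.4·0.5821) ≈ 0.2642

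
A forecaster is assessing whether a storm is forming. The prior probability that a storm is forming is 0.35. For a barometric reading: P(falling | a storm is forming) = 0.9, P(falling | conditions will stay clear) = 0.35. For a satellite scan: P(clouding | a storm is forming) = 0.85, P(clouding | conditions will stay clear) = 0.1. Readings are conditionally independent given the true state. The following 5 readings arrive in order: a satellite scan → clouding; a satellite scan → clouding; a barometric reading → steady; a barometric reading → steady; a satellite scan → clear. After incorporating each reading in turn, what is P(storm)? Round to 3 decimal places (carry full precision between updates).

0.133

Apply Bayes' rule sequentially, carrying P(storm) forward.
After a satellite scan='clouding': P(storm) = 0.85·0.3500 / (0.85·0.3500 + 0.1·0.6500) ≈ 0.8207
After a satellite scan='clouding': P(storm) = 0.85·0.8207 / (0.85·0.8207 + 0.1·0.1793) ≈ 0.9749
After a barometric reading='steady': P(storm) = 0.1·0.9749 / (0.1·0.9749 + 0.65·0.0251) ≈ 0.8568
After a barometric reading='steady': P(storm) = 0.1·0.8568 / (0.1·0.8568 + 0.65·0.1432) ≈ 0.4794
After a satellite scan='clear': P(storm) = 0.15·0.4794 / (0.15·0.4794 + 0.9·0.5206) ≈ 0.1330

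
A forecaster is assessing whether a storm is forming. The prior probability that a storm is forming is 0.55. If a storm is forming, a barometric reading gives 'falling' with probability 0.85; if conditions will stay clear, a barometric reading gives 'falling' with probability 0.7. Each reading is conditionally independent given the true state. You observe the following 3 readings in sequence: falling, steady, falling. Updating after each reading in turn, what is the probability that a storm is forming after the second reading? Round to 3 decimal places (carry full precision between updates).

0.426

Apply Bayes' rule sequentially, carrying P(storm) forward.
After 'falling': P(storm) = 0.85·0.5500 / (0.85·0.5500 + 0.7·0.4500) ≈ 0.5974
After 'steady': P(storm) = 0.15·0.5974 / (0.15·0.5974 + 0.3·0.4026) ≈ 0.4260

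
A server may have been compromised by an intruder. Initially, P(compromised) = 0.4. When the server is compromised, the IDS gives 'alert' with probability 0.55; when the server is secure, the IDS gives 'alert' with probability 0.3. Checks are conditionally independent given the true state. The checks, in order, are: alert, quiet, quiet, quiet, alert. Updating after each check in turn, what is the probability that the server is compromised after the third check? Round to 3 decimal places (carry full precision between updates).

0.336

Apply Bayes' rule sequentially, carrying P(compromised) forward.
After 'alert': P(compromised) = 0.55·0.4000 / (0.55·0.4000 + 0.3·0.6000) ≈ 0.5500
After 'quiet': P(compromised) = 0.45·0.5500 / (0.45·0.5500 + 0.7·0.4500) ≈ 0.4400
After 'quiet': P(compromised) = 0.45·0.4400 / (0.45·0.4400 + 0.7·0.5600) ≈ 0.3356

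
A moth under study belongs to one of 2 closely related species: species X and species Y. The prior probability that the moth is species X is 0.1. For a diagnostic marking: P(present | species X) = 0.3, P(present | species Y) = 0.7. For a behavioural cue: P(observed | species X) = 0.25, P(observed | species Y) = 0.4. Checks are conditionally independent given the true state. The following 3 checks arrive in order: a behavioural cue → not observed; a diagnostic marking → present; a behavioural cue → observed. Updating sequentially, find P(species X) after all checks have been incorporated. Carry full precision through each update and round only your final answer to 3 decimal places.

After a behavioural cue='not observed': P(species X) = 0.75·0.1000 / (0.75·0.1000 + 0.6·0.9000) ≈ 0.1220
After a diagnostic marking='present': P(species X) = 0.3·0.1220 / (0.3·0.1220 + 0.7·0.8780) ≈ 0.0562
After a behavioural cue='observed': P(species X) = 0.25·0.0562 / (0.25·0.0562 + 0.4·0.9438) ≈ 0.0359

0.036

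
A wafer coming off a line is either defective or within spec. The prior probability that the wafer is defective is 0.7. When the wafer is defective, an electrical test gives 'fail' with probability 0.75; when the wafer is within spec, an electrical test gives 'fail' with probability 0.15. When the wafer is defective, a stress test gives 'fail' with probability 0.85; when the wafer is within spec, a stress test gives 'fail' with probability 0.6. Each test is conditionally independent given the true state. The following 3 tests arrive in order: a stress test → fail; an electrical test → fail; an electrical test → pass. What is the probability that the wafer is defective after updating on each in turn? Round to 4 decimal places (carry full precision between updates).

0.8294

Each posterior becomes the prior for the next update.
After a stress test='fail': P(defective) = 0.85·0.7000 / (0.85·0.7000 + 0.6·0.3000) ≈ 0.7677
After an electrical test='fail': P(defective) = 0.75·0.7677 / (0.75·0.7677 + 0.15·0.2323) ≈ 0.9429
After an electrical test='pass': P(defective) = 0.25·0.9429 / (0.25·0.9429 + 0.85·0.0571) ≈ 0.8294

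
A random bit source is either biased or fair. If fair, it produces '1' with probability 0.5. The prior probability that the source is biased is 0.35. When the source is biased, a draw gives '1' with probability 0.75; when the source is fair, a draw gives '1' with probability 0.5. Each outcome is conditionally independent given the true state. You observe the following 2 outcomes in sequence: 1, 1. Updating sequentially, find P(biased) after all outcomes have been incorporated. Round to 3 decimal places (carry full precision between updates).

Each posterior becomes the prior for the next update.
After '1': P(biased) = 0.75·0.3500 / (0.75·0.3500 + 0.5·0.6500) ≈ 0.4468
After '1': P(biased) = 0.75·0.4468 / (0.75·0.4468 + 0.5·0.5532) ≈ 0.5478

0.548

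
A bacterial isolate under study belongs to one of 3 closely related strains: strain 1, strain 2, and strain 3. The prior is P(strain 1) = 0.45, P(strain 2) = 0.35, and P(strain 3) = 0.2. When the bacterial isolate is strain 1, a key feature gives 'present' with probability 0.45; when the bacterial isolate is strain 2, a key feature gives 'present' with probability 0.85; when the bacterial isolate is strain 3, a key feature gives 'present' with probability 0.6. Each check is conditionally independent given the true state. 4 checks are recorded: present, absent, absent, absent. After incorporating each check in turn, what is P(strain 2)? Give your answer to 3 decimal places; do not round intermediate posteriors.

After 'present': normaliser = 0.45·0.4500 + 0.85·0.3500 + 0.6·0.2000; P(strain 1) ≈ 0.3266, P(strain 2) ≈ 0.4798, P(strain 3) ≈ 0.1935
After 'absent': normaliser = 0.55·0.3266 + 0.15·0.4798 + 0.4·0.1935; P(strain 1) ≈ 0.5460, P(strain 2) ≈ 0.2188, P(strain 3) ≈ 0.2353
After 'absent': normaliser = 0.55·0.5460 + 0.15·0.2188 + 0.4·0.2353; P(strain 1) ≈ 0.7029, P(strain 2) ≈ 0.0768, P(strain 3) ≈ 0.2203
After 'absent': normaliser = 0.55·0.7029 + 0.15·0.0768 + 0.4·0.2203; P(strain 1) ≈ 0.7951, P(strain 2) ≈ 0.0237, P(strain 3) ≈ 0.1812

0.024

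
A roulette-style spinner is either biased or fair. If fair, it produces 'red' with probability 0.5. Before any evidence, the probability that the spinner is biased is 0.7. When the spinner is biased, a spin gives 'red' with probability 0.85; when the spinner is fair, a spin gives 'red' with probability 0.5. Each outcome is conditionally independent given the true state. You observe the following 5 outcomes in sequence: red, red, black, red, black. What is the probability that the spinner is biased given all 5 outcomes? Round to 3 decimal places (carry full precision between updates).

Each posterior becomes the prior for the next update.
After 'red': P(biased) = 0.85·0.7000 / (0.85·0.7000 + 0.5·0.3000) ≈ 0.7987
After 'red': P(biased) = 0.85·0.7987 / (0.85·0.7987 + 0.5·0.2013) ≈ 0.8709
After 'black': P(biased) = 0.15·0.8709 / (0.15·0.8709 + 0.5·0.1291) ≈ 0.6692
After 'red': P(biased) = 0.85·0.6692 / (0.85·0.6692 + 0.5·0.3308) ≈ 0.7747
After 'black': P(biased) = 0.15·0.7747 / (0.15·0.7747 + 0.5·0.2253) ≈ 0.5078

0.508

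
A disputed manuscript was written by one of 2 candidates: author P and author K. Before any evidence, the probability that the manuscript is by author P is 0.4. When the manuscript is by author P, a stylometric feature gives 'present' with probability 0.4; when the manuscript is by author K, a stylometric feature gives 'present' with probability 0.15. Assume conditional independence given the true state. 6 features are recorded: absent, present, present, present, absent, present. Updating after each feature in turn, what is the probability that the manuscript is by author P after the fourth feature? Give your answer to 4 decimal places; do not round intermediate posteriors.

0.8992

After 'absent': P(author P) = 0.6·0.4000 / (0.6·0.4000 + 0.85·0.6000) ≈ 0.3200
After 'present': P(author P) = 0.4·0.3200 / (0.4·0.3200 + 0.15·0.6800) ≈ 0.5565
After 'present': P(author P) = 0.4·0.5565 / (0.4·0.5565 + 0.15·0.4435) ≈ 0.7699
After 'present': P(author P) = 0.4·0.7699 / (0.4·0.7699 + 0.15·0.2301) ≈ 0.8992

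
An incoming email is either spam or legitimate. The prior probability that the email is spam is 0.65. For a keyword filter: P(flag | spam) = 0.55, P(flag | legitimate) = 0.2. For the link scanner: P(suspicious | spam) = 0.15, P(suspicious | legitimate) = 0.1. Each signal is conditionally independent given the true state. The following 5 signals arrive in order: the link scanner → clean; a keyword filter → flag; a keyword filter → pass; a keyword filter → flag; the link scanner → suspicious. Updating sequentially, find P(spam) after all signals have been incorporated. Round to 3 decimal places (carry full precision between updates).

Apply Bayes' rule sequentially, carrying P(spam) forward.
After the link scanner='clean': P(spam) = 0.85·0.6500 / (0.85·0.6500 + 0.9·0.3500) ≈ 0.6369
After a keyword filter='flag': P(spam) = 0.55·0.6369 / (0.55·0.6369 + 0.2·0.3631) ≈ 0.8283
After a keyword filter='pass': P(spam) = 0.45·0.8283 / (0.45·0.8283 + 0.8·0.1717) ≈ 0.7307
After a keyword filter='flag': P(spam) = 0.55·0.7307 / (0.55·0.7307 + 0.2·0.2693) ≈ 0.8818
After the link scanner='suspicious': P(spam) = 0.15·0.8818 / (0.15·0.8818 + 0.1·0.1182) ≈ 0.9180

0.918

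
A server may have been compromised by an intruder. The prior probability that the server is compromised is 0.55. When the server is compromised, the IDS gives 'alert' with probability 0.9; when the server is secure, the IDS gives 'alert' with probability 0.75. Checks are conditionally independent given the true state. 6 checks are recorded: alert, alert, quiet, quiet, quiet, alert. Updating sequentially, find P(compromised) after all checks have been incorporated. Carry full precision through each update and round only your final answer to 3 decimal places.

After 'alert': P(compromised) = 0.9·0.5500 / (0.9·0.5500 + 0.75·0.4500) ≈ 0.5946
After 'alert': P(compromised) = 0.9·0.5946 / (0.9·0.5946 + 0.75·0.4054) ≈ 0.6377
After 'quiet': P(compromised) = 0.1·0.6377 / (0.1·0.6377 + 0.25·0.3623) ≈ 0.4131
After 'quiet': P(compromised) = 0.1·0.4131 / (0.1·0.4131 + 0.25·0.5869) ≈ 0.2197
After 'quiet': P(compromised) = 0.1·0.2197 / (0.1·0.2197 + 0.25·0.7803) ≈ 0.1012
After 'alert': P(compromised) = 0.9·0.1012 / (0.9·0.1012 + 0.75·0.8988) ≈ 0.1191

0.119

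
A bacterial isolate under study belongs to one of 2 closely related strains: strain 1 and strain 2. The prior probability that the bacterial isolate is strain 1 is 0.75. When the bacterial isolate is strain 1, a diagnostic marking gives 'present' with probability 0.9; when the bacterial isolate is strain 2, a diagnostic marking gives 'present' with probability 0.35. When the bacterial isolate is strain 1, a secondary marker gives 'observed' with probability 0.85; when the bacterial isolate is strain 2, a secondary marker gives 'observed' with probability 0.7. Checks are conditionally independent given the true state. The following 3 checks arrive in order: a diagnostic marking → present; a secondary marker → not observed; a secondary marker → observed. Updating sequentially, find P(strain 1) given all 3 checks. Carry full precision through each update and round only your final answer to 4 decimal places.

After a diagnostic marking='present': P(strain 1) = 0.9·0.7500 / (0.9·0.7500 + 0.35·0.2500) ≈ 0.8852
After a secondary marker='not observed': P(strain 1) = 0.15·0.8852 / (0.15·0.8852 + 0.3·0.1148) ≈ 0.7941
After a secondary marker='observed': P(strain 1) = 0.85·0.7941 / (0.85·0.7941 + 0.7·0.2059) ≈ 0.8241

0.8241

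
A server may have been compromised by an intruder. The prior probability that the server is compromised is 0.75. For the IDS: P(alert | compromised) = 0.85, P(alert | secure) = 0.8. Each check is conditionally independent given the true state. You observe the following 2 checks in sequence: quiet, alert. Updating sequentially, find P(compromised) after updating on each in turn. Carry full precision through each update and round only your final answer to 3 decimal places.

0.705

Each posterior becomes the prior for the next update.
After 'quiet': P(compromised) = 0.15·0.7500 / (0.15·0.7500 + 0.2·0.2500) ≈ 0.6923
After 'alert': P(compromised) = 0.85·0.6923 / (0.85·0.6923 + 0.8·0.3077) ≈ 0.7051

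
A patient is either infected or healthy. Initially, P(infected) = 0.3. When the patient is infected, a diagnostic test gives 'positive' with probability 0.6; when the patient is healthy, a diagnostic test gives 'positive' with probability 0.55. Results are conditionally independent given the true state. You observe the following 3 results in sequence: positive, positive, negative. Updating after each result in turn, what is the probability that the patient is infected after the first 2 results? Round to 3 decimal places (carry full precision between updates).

After 'positive': P(infected) = 0.6·0.3000 / (0.6·0.3000 + 0.55·0.7000) ≈ 0.3186
After 'positive': P(infected) = 0.6·0.3186 / (0.6·0.3186 + 0.55·0.6814) ≈ 0.3378

0.338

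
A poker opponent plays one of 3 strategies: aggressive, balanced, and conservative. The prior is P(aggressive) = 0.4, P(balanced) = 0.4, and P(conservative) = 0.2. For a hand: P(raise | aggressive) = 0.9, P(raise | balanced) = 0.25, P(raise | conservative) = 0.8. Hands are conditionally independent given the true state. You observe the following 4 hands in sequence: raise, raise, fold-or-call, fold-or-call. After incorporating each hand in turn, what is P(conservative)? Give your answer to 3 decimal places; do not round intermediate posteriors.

0.228

After 'raise': normaliser = 0.9·0.4000 + 0.25·0.4000 + 0.8·0.2000; P(aggressive) ≈ 0.5806, P(balanced) ≈ 0.1613, P(conservative) ≈ 0.2581
After 'raise': normaliser = 0.9·0.5806 + 0.25·0.1613 + 0.8·0.2581; P(aggressive) ≈ 0.6792, P(balanced) ≈ 0.0524, P(conservative) ≈ 0.2683
After 'fold-or-call': normaliser = 0.1·0.6792 + 0.75·0.0524 + 0.2·0.2683; P(aggressive) ≈ 0.4221, P(balanced) ≈ 0.2443, P(conservative) ≈ 0.3336
After 'fold-or-call': normaliser = 0.1·0.4221 + 0.75·0.2443 + 0.2·0.3336; P(aggressive) ≈ 0.1445, P(balanced) ≈ 0.6272, P(conservative) ≈ 0.2283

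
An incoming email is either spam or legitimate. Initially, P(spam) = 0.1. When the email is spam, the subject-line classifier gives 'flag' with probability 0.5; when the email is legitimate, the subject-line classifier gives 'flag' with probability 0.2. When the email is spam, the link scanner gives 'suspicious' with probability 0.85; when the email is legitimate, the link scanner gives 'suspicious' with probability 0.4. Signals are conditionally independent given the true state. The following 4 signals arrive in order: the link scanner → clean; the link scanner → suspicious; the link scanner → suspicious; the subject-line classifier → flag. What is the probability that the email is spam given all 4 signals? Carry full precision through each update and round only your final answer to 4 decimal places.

Each posterior becomes the prior for the next update.
After the link scanner='clean': P(spam) = 0.15·0.1000 / (0.15·0.1000 + 0.6·0.9000) ≈ 0.0270
After the link scanner='suspicious': P(spam) = 0.85·0.0270 / (0.85·0.0270 + 0.4·0.9730) ≈ 0.0557
After the link scanner='suspicious': P(spam) = 0.85·0.0557 / (0.85·0.0557 + 0.4·0.9443) ≈ 0.1115
After the subject-line classifier='flag': P(spam) = 0.5·0.1115 / (0.5·0.1115 + 0.2·0.8885) ≈ 0.2387

0.2387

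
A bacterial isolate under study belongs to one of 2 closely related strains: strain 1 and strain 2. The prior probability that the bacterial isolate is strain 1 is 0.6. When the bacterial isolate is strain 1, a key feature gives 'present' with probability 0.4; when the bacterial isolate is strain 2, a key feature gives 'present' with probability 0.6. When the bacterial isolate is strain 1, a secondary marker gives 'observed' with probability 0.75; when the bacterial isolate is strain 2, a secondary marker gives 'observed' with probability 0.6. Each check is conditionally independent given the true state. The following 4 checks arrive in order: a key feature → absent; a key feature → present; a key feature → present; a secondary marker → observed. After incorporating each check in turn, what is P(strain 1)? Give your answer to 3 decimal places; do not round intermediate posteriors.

After a key feature='absent': P(strain 1) = 0.6·0.6000 / (0.6·0.6000 + 0.4·0.4000) ≈ 0.6923
After a key feature='present': P(strain 1) = 0.4·0.6923 / (0.4·0.6923 + 0.6·0.3077) ≈ 0.6000
After a key feature='present': P(strain 1) = 0.4·0.6000 / (0.4·0.6000 + 0.6·0.4000) ≈ 0.5000
After a secondary marker='observed': P(strain 1) = 0.75·0.5000 / (0.75·0.5000 + 0.6·0.5000) ≈ 0.5556

0.556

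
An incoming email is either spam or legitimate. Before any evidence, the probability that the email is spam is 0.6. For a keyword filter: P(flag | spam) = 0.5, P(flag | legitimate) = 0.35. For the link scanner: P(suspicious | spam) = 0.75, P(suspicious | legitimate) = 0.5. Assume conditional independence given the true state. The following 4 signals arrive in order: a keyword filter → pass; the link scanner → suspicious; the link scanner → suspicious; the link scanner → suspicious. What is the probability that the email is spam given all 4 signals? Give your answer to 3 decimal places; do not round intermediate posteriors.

0.796

After a keyword filter='pass': P(spam) = 0.5·0.6000 / (0.5·0.6000 + 0.65·0.4000) ≈ 0.5357
After the link scanner='suspicious': P(spam) = 0.75·0.5357 / (0.75·0.5357 + 0.5·0.4643) ≈ 0.6338
After the link scanner='suspicious': P(spam) = 0.75·0.6338 / (0.75·0.6338 + 0.5·0.3662) ≈ 0.7219
After the link scanner='suspicious': P(spam) = 0.75·0.7219 / (0.75·0.7219 + 0.5·0.2781) ≈ 0.7957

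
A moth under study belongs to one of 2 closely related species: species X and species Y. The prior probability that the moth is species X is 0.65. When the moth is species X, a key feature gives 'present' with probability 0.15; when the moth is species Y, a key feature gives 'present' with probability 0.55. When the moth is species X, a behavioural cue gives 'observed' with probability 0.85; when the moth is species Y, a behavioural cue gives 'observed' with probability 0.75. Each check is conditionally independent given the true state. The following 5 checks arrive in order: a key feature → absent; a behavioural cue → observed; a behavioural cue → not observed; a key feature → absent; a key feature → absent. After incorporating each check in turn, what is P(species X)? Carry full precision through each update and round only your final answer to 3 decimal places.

After a key feature='absent': P(species X) = 0.85·0.6500 / (0.85·0.6500 + 0.45·0.3500) ≈ 0.7782
After a behavioural cue='observed': P(species X) = 0.85·0.7782 / (0.85·0.7782 + 0.75·0.2218) ≈ 0.7990
After a behavioural cue='not observed': P(species X) = 0.15·0.7990 / (0.15·0.7990 + 0.25·0.2010) ≈ 0.7046
After a key feature='absent': P(species X) = 0.85·0.7046 / (0.85·0.7046 + 0.45·0.2954) ≈ 0.8184
After a key feature='absent': P(species X) = 0.85·0.8184 / (0.85·0.8184 + 0.45·0.1816) ≈ 0.8949

0.895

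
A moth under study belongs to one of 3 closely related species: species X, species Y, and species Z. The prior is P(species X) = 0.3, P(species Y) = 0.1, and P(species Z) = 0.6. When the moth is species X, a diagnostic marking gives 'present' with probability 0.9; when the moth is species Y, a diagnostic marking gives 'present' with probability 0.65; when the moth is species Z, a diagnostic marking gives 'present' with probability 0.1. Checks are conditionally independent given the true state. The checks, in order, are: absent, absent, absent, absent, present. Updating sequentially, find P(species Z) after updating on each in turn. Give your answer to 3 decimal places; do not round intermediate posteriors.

After 'absent': normaliser = 0.1·0.3000 + 0.35·0.1000 + 0.9·0.6000; P(species X) ≈ 0.0496, P(species Y) ≈ 0.0579, P(species Z) ≈ 0.8926
After 'absent': normaliser = 0.1·0.0496 + 0.35·0.0579 + 0.9·0.8926; P(species X) ≈ 0.0060, P(species Y) ≈ 0.0244, P(species Z) ≈ 0.9696
After 'absent': normaliser = 0.1·0.0060 + 0.35·0.0244 + 0.9·0.9696; P(species X) ≈ 0.0007, P(species Y) ≈ 0.0097, P(species Z) ≈ 0.9896
After 'absent': normaliser = 0.1·0.0007 + 0.35·0.0097 + 0.9·0.9896; P(species X) ≈ 0.0001, P(species Y) ≈ 0.0038, P(species Z) ≈ 0.9961
After 'present': normaliser = 0.9·0.0001 + 0.65·0.0038 + 0.1·0.9961; P(species X) ≈ 0.0007, P(species Y) ≈ 0.0242, P(species Z) ≈ 0.9752

0.975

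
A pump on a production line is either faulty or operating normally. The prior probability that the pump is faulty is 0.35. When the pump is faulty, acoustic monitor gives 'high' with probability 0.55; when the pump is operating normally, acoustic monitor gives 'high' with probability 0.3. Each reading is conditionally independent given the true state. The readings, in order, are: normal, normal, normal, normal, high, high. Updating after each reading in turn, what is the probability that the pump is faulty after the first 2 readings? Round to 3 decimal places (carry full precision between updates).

Apply Bayes' rule sequentially, carrying P(faulty) forward.
After 'normal': P(faulty) = 0.45·0.3500 / (0.45·0.3500 + 0.7·0.6500) ≈ 0.2571
After 'normal': P(faulty) = 0.45·0.2571 / (0.45·0.2571 + 0.7·0.7429) ≈ 0.1820

0.182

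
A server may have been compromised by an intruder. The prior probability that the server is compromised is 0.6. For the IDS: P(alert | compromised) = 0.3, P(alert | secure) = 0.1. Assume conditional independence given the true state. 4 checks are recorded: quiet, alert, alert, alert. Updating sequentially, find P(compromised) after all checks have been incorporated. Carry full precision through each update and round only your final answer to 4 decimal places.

Each posterior becomes the prior for the next update.
After 'quiet': P(compromised) = 0.7·0.6000 / (0.7·0.6000 + 0.9·0.4000) ≈ 0.5385
After 'alert': P(compromised) = 0.3·0.5385 / (0.3·0.5385 + 0.1·0.4615) ≈ 0.7778
After 'alert': P(compromised) = 0.3·0.7778 / (0.3·0.7778 + 0.1·0.2222) ≈ 0.9130
After 'alert': P(compromised) = 0.3·0.9130 / (0.3·0.9130 + 0.1·0.0870) ≈ 0.9692

0.9692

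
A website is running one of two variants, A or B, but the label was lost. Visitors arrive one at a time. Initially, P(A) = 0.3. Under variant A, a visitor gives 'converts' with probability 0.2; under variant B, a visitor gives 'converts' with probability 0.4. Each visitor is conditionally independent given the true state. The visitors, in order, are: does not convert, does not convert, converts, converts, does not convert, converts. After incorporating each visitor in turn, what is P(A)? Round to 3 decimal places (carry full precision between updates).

0.113

After 'does not convert': P(A) = 0.8·0.3000 / (0.8·0.3000 + 0.6·0.7000) ≈ 0.3636
After 'does not convert': P(A) = 0.8·0.3636 / (0.8·0.3636 + 0.6·0.6364) ≈ 0.4324
After 'converts': P(A) = 0.2·0.4324 / (0.2·0.4324 + 0.4·0.5676) ≈ 0.2759
After 'converts': P(A) = 0.2·0.2759 / (0.2·0.2759 + 0.4·0.7241) ≈ 0.1600
After 'does not convert': P(A) = 0.8·0.1600 / (0.8·0.1600 + 0.6·0.8400) ≈ 0.2025
After 'converts': P(A) = 0.2·0.2025 / (0.2·0.2025 + 0.4·0.7975) ≈ 0.1127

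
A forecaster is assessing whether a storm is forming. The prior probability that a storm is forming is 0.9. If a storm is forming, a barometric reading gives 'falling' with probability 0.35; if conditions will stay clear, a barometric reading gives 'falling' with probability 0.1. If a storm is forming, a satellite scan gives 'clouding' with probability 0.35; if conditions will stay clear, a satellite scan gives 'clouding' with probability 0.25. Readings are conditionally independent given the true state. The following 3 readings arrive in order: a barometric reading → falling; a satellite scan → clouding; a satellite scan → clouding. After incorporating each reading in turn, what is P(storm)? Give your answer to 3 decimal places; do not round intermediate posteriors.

Apply Bayes' rule sequentially, carrying P(storm) forward.
After a barometric reading='falling': P(storm) = 0.35·0.9000 / (0.35·0.9000 + 0.1·0.1000) ≈ 0.9692
After a satellite scan='clouding': P(storm) = 0.35·0.9692 / (0.35·0.9692 + 0.25·0.0308) ≈ 0.9778
After a satellite scan='clouding': P(storm) = 0.35·0.9778 / (0.35·0.9778 + 0.25·0.0222) ≈ 0.9841

0.984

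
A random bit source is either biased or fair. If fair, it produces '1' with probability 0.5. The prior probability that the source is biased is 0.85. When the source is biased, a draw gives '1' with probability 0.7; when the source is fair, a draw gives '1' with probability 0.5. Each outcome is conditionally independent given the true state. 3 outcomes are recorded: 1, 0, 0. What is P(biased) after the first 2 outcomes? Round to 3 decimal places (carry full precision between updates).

Each posterior becomes the prior for the next update.
After '1': P(biased) = 0.7·0.8500 / (0.7·0.8500 + 0.5·0.1500) ≈ 0.8881
After '0': P(biased) = 0.3·0.8881 / (0.3·0.8881 + 0.5·0.1119) ≈ 0.8264

0.826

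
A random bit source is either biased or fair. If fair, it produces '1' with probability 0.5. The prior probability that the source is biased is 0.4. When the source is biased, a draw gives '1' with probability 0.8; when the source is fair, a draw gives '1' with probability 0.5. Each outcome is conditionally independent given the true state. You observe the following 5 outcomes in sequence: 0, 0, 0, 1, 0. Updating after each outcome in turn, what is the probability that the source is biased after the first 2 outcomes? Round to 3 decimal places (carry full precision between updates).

0.096

After '0': P(biased) = 0.2·0.4000 / (0.2·0.4000 + 0.5·0.6000) ≈ 0.2105
After '0': P(biased) = 0.2·0.2105 / (0.2·0.2105 + 0.5·0.7895) ≈ 0.0964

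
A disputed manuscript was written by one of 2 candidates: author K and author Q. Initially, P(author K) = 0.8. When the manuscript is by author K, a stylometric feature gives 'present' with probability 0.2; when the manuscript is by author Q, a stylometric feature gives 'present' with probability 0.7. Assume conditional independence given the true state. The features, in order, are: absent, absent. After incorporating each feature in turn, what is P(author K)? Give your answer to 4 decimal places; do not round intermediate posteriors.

0.9660

After 'absent': P(author K) = 0.8·0.8000 / (0.8·0.8000 + 0.3·0.2000) ≈ 0.9143
After 'absent': P(author K) = 0.8·0.9143 / (0.8·0.9143 + 0.3·0.0857) ≈ 0.9660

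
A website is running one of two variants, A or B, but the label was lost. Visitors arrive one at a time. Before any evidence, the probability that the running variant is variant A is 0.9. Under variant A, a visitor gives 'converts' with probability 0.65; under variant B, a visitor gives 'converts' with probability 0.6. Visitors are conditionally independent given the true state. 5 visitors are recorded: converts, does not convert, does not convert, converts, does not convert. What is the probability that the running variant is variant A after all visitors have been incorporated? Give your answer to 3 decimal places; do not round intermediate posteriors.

After 'converts': P(A) = 0.65·0.9000 / (0.65·0.9000 + 0.6·0.1000) ≈ 0.9070
After 'does not convert': P(A) = 0.35·0.9070 / (0.35·0.9070 + 0.4·0.0930) ≈ 0.8951
After 'does not convert': P(A) = 0.35·0.8951 / (0.35·0.8951 + 0.4·0.1049) ≈ 0.8819
After 'converts': P(A) = 0.65·0.8819 / (0.65·0.8819 + 0.6·0.1181) ≈ 0.8900
After 'does not convert': P(A) = 0.35·0.8900 / (0.35·0.8900 + 0.4·0.1100) ≈ 0.8762

0.876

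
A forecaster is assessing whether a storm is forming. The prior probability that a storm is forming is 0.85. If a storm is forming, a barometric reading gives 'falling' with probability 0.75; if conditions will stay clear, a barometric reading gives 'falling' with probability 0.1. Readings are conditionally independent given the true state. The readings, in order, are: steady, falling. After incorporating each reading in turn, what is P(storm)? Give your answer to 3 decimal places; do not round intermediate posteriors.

After 'steady': P(storm) = 0.25·0.8500 / (0.25·0.8500 + 0.9·0.1500) ≈ 0.6115
After 'falling': P(storm) = 0.75·0.6115 / (0.75·0.6115 + 0.1·0.3885) ≈ 0.9219

0.922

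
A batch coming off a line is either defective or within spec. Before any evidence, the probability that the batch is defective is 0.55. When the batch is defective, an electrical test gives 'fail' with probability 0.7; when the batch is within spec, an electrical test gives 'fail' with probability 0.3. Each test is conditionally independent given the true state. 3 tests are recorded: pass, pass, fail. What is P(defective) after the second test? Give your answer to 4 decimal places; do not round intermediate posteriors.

0.1833

After 'pass': P(defective) = 0.3·0.5500 / (0.3·0.5500 + 0.7·0.4500) ≈ 0.3438
After 'pass': P(defective) = 0.3·0.3438 / (0.3·0.3438 + 0.7·0.6562) ≈ 0.1833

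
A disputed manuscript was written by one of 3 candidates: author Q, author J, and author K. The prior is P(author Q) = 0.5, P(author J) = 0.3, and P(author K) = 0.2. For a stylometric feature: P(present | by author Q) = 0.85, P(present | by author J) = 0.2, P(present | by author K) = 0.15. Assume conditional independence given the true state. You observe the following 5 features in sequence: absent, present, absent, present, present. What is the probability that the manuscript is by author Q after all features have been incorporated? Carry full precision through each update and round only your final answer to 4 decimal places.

After 'absent': normaliser = 0.15·0.5000 + 0.8·0.3000 + 0.85·0.2000; P(author Q) ≈ 0.1546, P(author J) ≈ 0.4948, P(author K) ≈ 0.3505
After 'present': normaliser = 0.85·0.1546 + 0.2·0.4948 + 0.15·0.3505; P(author Q) ≈ 0.4645, P(author J) ≈ 0.3497, P(author K) ≈ 0.1858
After 'absent': normaliser = 0.15·0.4645 + 0.8·0.3497 + 0.85·0.1858; P(author Q) ≈ 0.1373, P(author J) ≈ 0.5514, P(author K) ≈ 0.3113
After 'present': normaliser = 0.85·0.1373 + 0.2·0.5514 + 0.15·0.3113; P(author Q) ≈ 0.4265, P(author J) ≈ 0.4030, P(author K) ≈ 0.1706
After 'present': normaliser = 0.85·0.4265 + 0.2·0.4030 + 0.15·0.1706; P(author Q) ≈ 0.7734, P(author J) ≈ 0.1720, P(author K) ≈ 0.0546

0.7734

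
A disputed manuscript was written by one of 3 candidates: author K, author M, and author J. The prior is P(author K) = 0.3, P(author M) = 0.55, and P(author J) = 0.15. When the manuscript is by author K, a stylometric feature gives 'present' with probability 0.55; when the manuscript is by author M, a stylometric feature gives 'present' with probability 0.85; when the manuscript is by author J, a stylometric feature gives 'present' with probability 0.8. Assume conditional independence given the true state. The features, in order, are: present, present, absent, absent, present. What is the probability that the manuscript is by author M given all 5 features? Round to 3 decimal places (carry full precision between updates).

0.366

After 'present': normaliser = 0.55·0.3000 + 0.85·0.5500 + 0.8·0.1500; P(author K) ≈ 0.2193, P(author M) ≈ 0.6213, P(author J) ≈ 0.1595
After 'present': normaliser = 0.55·0.2193 + 0.85·0.6213 + 0.8·0.1595; P(author K) ≈ 0.1554, P(author M) ≈ 0.6803, P(author J) ≈ 0.1643
After 'absent': normaliser = 0.45·0.1554 + 0.15·0.6803 + 0.2·0.1643; P(author K) ≈ 0.3413, P(author M) ≈ 0.4982, P(author J) ≈ 0.1605
After 'absent': normaliser = 0.45·0.3413 + 0.15·0.4982 + 0.2·0.1605; P(author K) ≈ 0.5898, P(author M) ≈ 0.2870, P(author J) ≈ 0.1232
After 'present': normaliser = 0.55·0.5898 + 0.85·0.2870 + 0.8·0.1232; P(author K) ≈ 0.4864, P(author M) ≈ 0.3657, P(author J) ≈ 0.1478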